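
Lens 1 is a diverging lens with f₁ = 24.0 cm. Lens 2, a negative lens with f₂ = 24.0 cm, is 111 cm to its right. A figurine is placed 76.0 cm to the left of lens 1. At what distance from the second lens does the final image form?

20.2 cm

Lens 1 is diverging, so f₁ = −24.0 cm.
Lens 1: 1/d_i1 = 1/f₁ − 1/d_o1 = 1/(-24.0) − 1/(76.0) = -0.05482, so d_i1 = -18.24 cm.
The intermediate image is 18.24 cm to the left of lens 1 (virtual), which is 111 − (-18.24) = 129.2 cm to the left of lens 2, so d_o2 = +129.2 cm.
Lens 2 is diverging, so f₂ = −24.0 cm.
Lens 2: 1/d_i2 = 1/f₂ − 1/d_o2 = 1/(-24.0) − 1/(129.2) = -0.04941, so d_i2 = -20.2 cm.
The final image is virtual, 20.2 cm to the left of lens 2 (overall magnification ≈ 0.038).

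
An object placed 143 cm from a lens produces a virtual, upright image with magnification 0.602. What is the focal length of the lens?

f = -216 cm (diverging)

m = −d_i/d_o ⇒ d_i = −m·d_o = −(+0.602)·(143) = -86.09 cm.
1/f = 1/d_o + 1/d_i = 1/(143) + 1/(-86.09) = -0.004623, so f = -216 cm.
Since f is negative, the lens is diverging.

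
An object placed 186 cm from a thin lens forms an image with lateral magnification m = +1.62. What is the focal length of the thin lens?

f = 486 cm (converging)

m = −d_i/d_o ⇒ d_i = −m·d_o = −(+1.62)·(186) = -301.3 cm.
1/f = 1/d_o + 1/d_i = 1/(186) + 1/(-301.3) = 0.002057, so f = 486 cm.
Since f is positive, the thin lens is converging.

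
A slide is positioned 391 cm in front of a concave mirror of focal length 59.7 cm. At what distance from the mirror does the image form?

Mirror equation: 1/v = 1/f − 1/u = 1/(59.70) − 1/(391) = 0.01675 − 0.002558 = 0.01419, so v = 70.5 cm.
The image is real, inverted and reduced, in front of the mirror.

70.5 cm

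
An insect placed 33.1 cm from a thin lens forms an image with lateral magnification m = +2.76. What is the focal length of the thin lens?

m = −d_i/d_o ⇒ d_i = −m·d_o = −(+2.76)·(33.1) = -91.36 cm.
1/f = 1/d_o + 1/d_i = 1/(33.1) + 1/(-91.36) = 0.01927, so f = 51.9 cm.
Since f is positive, the thin lens is converging.

f = 51.9 cm (converging)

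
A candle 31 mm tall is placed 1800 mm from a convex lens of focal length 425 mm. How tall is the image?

9.58 mm

1/d_i = 1/f − 1/d_o = 1/(425.0) − 1/(1800) = 0.001797, so d_i = 556.4 mm.
m = −d_i/d_o = -0.3091.
|h_i| = |m|·h_o = 0.3091 × 31 = 9.58 mm. The image is real, inverted and reduced, on the far side of the lens.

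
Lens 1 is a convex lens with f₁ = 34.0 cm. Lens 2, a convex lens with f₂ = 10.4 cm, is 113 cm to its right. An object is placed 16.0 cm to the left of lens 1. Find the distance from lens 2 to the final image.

11.2 cm

Lens 1: 1/d_i1 = 1/f₁ − 1/d_o1 = 1/(34.0) − 1/(16.0) = -0.03309, so d_i1 = -30.22 cm.
The intermediate image is 30.22 cm to the left of lens 1 (virtual), which is 113 − (-30.22) = 143.2 cm to the left of lens 2, so d_o2 = +143.2 cm.
Lens 2: 1/d_i2 = 1/f₂ − 1/d_o2 = 1/(10.4) − 1/(143.2) = 0.08917, so d_i2 = 11.2 cm.
The final image is real, 11.2 cm to the right of lens 2 (overall magnification ≈ -0.15).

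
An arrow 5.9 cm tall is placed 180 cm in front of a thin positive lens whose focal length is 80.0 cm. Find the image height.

4.72 cm

1/d_i = 1/f − 1/d_o = 1/(80.00) − 1/(180) = 0.006944, so d_i = 144.0 cm.
m = −d_i/d_o = -0.8000.
|h_i| = |m|·h_o = 0.8000 × 5.9 = 4.72 cm. The image is real, inverted and reduced, on the far side of the lens.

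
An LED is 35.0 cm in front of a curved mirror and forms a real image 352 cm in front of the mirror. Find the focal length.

Real image ⇒ d_i = +352 cm.
1/f = 1/d_o + 1/d_i = 1/(35.0) + 1/(352) = 0.03141, so f = 31.8 cm.
Since f is positive, the curved mirror is concave.

f = 31.8 cm (concave)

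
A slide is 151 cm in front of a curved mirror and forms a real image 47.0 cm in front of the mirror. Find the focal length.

f = 35.8 cm (concave)

Real image ⇒ d_i = +47.0 cm.
1/f = 1/d_o + 1/d_i = 1/(151) + 1/(47.0) = 0.02790, so f = 35.8 cm.
Since f is positive, the curved mirror is concave.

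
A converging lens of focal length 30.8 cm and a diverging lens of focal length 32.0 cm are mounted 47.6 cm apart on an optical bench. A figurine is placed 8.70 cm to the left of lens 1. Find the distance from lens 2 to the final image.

20.8 cm

Lens 1: 1/d_i1 = 1/f₁ − 1/d_o1 = 1/(30.8) − 1/(8.70) = -0.08247, so d_i1 = -12.12 cm.
The intermediate image is 12.12 cm to the left of lens 1 (virtual), which is 47.6 − (-12.12) = 59.72 cm to the left of lens 2, so d_o2 = +59.72 cm.
Lens 2 is diverging, so f₂ = −32.0 cm.
Lens 2: 1/d_i2 = 1/f₂ − 1/d_o2 = 1/(-32.0) − 1/(59.72) = -0.04799, so d_i2 = -20.8 cm.
The final image is virtual, 20.8 cm to the left of lens 2 (overall magnification ≈ 0.49).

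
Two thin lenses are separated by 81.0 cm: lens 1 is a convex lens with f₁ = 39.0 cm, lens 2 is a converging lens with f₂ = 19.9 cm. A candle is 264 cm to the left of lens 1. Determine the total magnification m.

m = +0.225

Lens 1: 1/d_i1 = 1/(39.0) − 1/(264) = 0.02185, so d_i1 = 45.76 cm; m₁ = −d_i1/d_o1 = -0.1733.
d_o2 = 81.0 − (45.76) = 35.24 cm.
Lens 2: 1/d_i2 = 1/(19.9) − 1/(35.24) = 0.02187, so d_i2 = 45.72 cm; m₂ = −d_i2/d_o2 = -1.297.
m = m₁·m₂ = (-0.1733)(-1.297) = +0.225.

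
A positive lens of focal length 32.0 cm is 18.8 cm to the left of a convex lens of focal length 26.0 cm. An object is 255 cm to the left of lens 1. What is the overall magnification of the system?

Lens 1: 1/d_i1 = 1/(32.0) − 1/(255) = 0.02733, so d_i1 = 36.59 cm; m₁ = −d_i1/d_o1 = -0.1435.
d_o2 = 18.8 − (36.59) = -17.79 cm (virtual object).
Lens 2: 1/d_i2 = 1/(26.0) − 1/(-17.79) = 0.09467, so d_i2 = 10.56 cm; m₂ = −d_i2/d_o2 = +0.5937.
m = m₁·m₂ = (-0.1435)(+0.5937) = -0.0852.

m = -0.0852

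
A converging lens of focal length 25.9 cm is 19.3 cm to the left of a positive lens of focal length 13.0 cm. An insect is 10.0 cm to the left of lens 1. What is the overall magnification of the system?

Lens 1: 1/d_i1 = 1/(25.9) − 1/(10.0) = -0.06139, so d_i1 = -16.29 cm; m₁ = −d_i1/d_o1 = +1.629.
d_o2 = 19.3 − (-16.29) = 35.59 cm.
Lens 2: 1/d_i2 = 1/(13.0) − 1/(35.59) = 0.04883, so d_i2 = 20.48 cm; m₂ = −d_i2/d_o2 = -0.5755.
m = m₁·m₂ = (+1.629)(-0.5755) = -0.937.

m = -0.937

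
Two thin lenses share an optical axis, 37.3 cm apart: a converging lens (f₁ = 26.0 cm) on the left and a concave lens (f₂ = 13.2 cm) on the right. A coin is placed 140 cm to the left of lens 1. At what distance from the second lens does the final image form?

3.82 cm

Lens 1: 1/d_i1 = 1/f₁ − 1/d_o1 = 1/(26.0) − 1/(140) = 0.03132, so d_i1 = 31.93 cm.
The intermediate image is 31.93 cm to the right of lens 1, which is 37.3 − (31.93) = 5.370 cm to the left of lens 2, so d_o2 = +5.370 cm.
Lens 2 is diverging, so f₂ = −13.2 cm.
Lens 2: 1/d_i2 = 1/f₂ − 1/d_o2 = 1/(-13.2) − 1/(5.370) = -0.2620, so d_i2 = -3.82 cm.
The final image is virtual, 3.82 cm to the left of lens 2 (overall magnification ≈ -0.16).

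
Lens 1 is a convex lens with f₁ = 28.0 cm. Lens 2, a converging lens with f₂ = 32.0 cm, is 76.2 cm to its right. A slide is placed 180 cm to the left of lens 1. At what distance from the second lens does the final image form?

Lens 1: 1/d_i1 = 1/f₁ − 1/d_o1 = 1/(28.0) − 1/(180) = 0.03016, so d_i1 = 33.16 cm.
The intermediate image is 33.16 cm to the right of lens 1, which is 76.2 − (33.16) = 43.04 cm to the left of lens 2, so d_o2 = +43.04 cm.
Lens 2: 1/d_i2 = 1/f₂ − 1/d_o2 = 1/(32.0) − 1/(43.04) = 0.008016, so d_i2 = 125 cm.
The final image is real, 125 cm to the right of lens 2 (overall magnification ≈ 0.53).

125 cm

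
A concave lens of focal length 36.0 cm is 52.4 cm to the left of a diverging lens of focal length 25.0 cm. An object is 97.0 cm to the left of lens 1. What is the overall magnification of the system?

m = +0.0653

f₁ = −36.0 cm (diverging).
Lens 1: 1/d_i1 = 1/(-36.0) − 1/(97.0) = -0.03809, so d_i1 = -26.26 cm; m₁ = −d_i1/d_o1 = +0.2707.
d_o2 = 52.4 − (-26.26) = 78.66 cm.
f₂ = −25.0 cm (diverging).
Lens 2: 1/d_i2 = 1/(-25.0) − 1/(78.66) = -0.05271, so d_i2 = -18.97 cm; m₂ = −d_i2/d_o2 = +0.2412.
m = m₁·m₂ = (+0.2707)(+0.2412) = +0.0653.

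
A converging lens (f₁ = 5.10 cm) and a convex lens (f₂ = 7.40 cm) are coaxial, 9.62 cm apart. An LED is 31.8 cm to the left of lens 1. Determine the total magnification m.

m = -0.367

Lens 1: 1/d_i1 = 1/(5.10) − 1/(31.8) = 0.1646, so d_i1 = 6.074 cm; m₁ = −d_i1/d_o1 = -0.1910.
d_o2 = 9.62 − (6.074) = 3.546 cm.
Lens 2: 1/d_i2 = 1/(7.40) − 1/(3.546) = -0.1469, so d_i2 = -6.809 cm; m₂ = −d_i2/d_o2 = +1.920.
m = m₁·m₂ = (-0.1910)(+1.920) = -0.367.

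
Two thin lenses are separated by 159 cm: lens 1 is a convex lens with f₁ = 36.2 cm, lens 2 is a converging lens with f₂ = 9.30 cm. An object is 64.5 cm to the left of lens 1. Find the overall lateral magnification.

m = +0.177

Lens 1: 1/d_i1 = 1/(36.2) − 1/(64.5) = 0.01212, so d_i1 = 82.51 cm; m₁ = −d_i1/d_o1 = -1.279.
d_o2 = 159 − (82.51) = 76.49 cm.
Lens 2: 1/d_i2 = 1/(9.30) − 1/(76.49) = 0.09445, so d_i2 = 10.59 cm; m₂ = −d_i2/d_o2 = -0.1384.
m = m₁·m₂ = (-1.279)(-0.1384) = +0.177.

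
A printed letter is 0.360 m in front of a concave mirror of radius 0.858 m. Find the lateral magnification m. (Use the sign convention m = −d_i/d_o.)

f = R/2 = 0.858/2 = 0.4290 m.
1/d_i = 1/f − 1/d_o = 1/(0.4290) − 1/(0.360) = -0.4468, so d_i = -2.238 m.
m = −d_i/d_o = −(-2.238)/(0.360) = +6.22.
The image is virtual, upright and enlarged, behind the mirror.

m = +6.22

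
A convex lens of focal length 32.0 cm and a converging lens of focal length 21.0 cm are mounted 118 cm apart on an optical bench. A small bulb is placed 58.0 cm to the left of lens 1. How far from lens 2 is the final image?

Lens 1: 1/d_i1 = 1/f₁ − 1/d_o1 = 1/(32.0) − 1/(58.0) = 0.01401, so d_i1 = 71.38 cm.
The intermediate image is 71.38 cm to the right of lens 1, which is 118 − (71.38) = 46.62 cm to the left of lens 2, so d_o2 = +46.62 cm.
Lens 2: 1/d_i2 = 1/f₂ − 1/d_o2 = 1/(21.0) − 1/(46.62) = 0.02617, so d_i2 = 38.2 cm.
The final image is real, 38.2 cm to the right of lens 2 (overall magnification ≈ 1.0).

38.2 cm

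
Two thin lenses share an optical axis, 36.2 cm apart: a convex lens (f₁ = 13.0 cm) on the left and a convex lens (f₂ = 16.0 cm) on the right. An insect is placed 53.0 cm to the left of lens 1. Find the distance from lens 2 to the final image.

Lens 1: 1/d_i1 = 1/f₁ − 1/d_o1 = 1/(13.0) − 1/(53.0) = 0.05806, so d_i1 = 17.23 cm.
The intermediate image is 17.23 cm to the right of lens 1, which is 36.2 − (17.23) = 18.97 cm to the left of lens 2, so d_o2 = +18.97 cm.
Lens 2: 1/d_i2 = 1/f₂ − 1/d_o2 = 1/(16.0) − 1/(18.97) = 0.009785, so d_i2 = 102 cm.
The final image is real, 102 cm to the right of lens 2 (overall magnification ≈ 1.7).

102 cm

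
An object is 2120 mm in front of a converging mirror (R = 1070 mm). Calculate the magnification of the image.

m = -0.338

f = R/2 = 1070/2 = 535.0 mm.
1/d_i = 1/f − 1/d_o = 1/(535.0) − 1/(2120) = 0.001397, so d_i = 715.6 mm.
m = −d_i/d_o = −(715.6)/(2120) = -0.338.
The image is real, inverted and reduced, in front of the mirror.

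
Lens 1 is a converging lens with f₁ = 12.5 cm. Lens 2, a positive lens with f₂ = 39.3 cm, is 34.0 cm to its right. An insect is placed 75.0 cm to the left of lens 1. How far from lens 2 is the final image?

36.8 cm

Lens 1: 1/d_i1 = 1/f₁ − 1/d_o1 = 1/(12.5) − 1/(75.0) = 0.06667, so d_i1 = 15.00 cm.
The intermediate image is 15.00 cm to the right of lens 1, which is 34.0 − (15.00) = 19.00 cm to the left of lens 2, so d_o2 = +19.00 cm.
Lens 2: 1/d_i2 = 1/f₂ − 1/d_o2 = 1/(39.3) − 1/(19.00) = -0.02719, so d_i2 = -36.8 cm.
The final image is virtual, 36.8 cm to the left of lens 2 (overall magnification ≈ -0.39).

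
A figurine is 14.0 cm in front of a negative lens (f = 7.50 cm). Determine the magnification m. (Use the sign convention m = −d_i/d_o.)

m = +0.349

For a negative lens, f = -7.50 cm.
1/d_i = 1/f − 1/d_o = 1/(-7.500) − 1/(14.0) = -0.2048, so d_i = -4.884 cm.
m = −d_i/d_o = −(-4.884)/(14.0) = +0.349.
The image is virtual, upright and reduced, on the same side as the object.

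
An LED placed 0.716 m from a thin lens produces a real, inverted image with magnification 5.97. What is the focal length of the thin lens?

m = −d_i/d_o ⇒ d_i = −m·d_o = −(-5.97)·(0.716) = 4.275 m.
1/f = 1/d_o + 1/d_i = 1/(0.716) + 1/(4.275) = 1.631, so f = 0.613 m.
Since f is positive, the thin lens is converging.

f = 0.613 m (converging)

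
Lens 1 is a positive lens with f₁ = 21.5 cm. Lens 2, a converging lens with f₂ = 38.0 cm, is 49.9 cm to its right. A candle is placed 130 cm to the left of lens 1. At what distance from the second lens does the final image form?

Lens 1: 1/d_i1 = 1/f₁ − 1/d_o1 = 1/(21.5) − 1/(130) = 0.03882, so d_i1 = 25.76 cm.
The intermediate image is 25.76 cm to the right of lens 1, which is 49.9 − (25.76) = 24.14 cm to the left of lens 2, so d_o2 = +24.14 cm.
Lens 2: 1/d_i2 = 1/f₂ − 1/d_o2 = 1/(38.0) − 1/(24.14) = -0.01511, so d_i2 = -66.2 cm.
The final image is virtual, 66.2 cm to the left of lens 2 (overall magnification ≈ -0.54).

66.2 cm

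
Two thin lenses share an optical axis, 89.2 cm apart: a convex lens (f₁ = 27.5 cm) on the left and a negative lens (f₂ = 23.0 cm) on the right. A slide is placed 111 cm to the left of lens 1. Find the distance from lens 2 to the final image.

16.0 cm

Lens 1: 1/d_i1 = 1/f₁ − 1/d_o1 = 1/(27.5) − 1/(111) = 0.02735, so d_i1 = 36.56 cm.
The intermediate image is 36.56 cm to the right of lens 1, which is 89.2 − (36.56) = 52.64 cm to the left of lens 2, so d_o2 = +52.64 cm.
Lens 2 is diverging, so f₂ = −23.0 cm.
Lens 2: 1/d_i2 = 1/f₂ − 1/d_o2 = 1/(-23.0) − 1/(52.64) = -0.06248, so d_i2 = -16.0 cm.
The final image is virtual, 16.0 cm to the left of lens 2 (overall magnification ≈ -0.10).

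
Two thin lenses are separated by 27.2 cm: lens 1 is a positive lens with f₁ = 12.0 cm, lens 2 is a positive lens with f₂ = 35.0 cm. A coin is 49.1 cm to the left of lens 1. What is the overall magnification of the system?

m = -0.478

Lens 1: 1/d_i1 = 1/(12.0) − 1/(49.1) = 0.06297, so d_i1 = 15.88 cm; m₁ = −d_i1/d_o1 = -0.3234.
d_o2 = 27.2 − (15.88) = 11.32 cm.
Lens 2: 1/d_i2 = 1/(35.0) − 1/(11.32) = -0.05977, so d_i2 = -16.73 cm; m₂ = −d_i2/d_o2 = +1.478.
m = m₁·m₂ = (-0.3234)(+1.478) = -0.478.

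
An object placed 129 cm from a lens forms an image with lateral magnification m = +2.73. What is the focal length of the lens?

m = −d_i/d_o ⇒ d_i = −m·d_o = −(+2.73)·(129) = -352.2 cm.
1/f = 1/d_o + 1/d_i = 1/(129) + 1/(-352.2) = 0.004913, so f = 204 cm.
Since f is positive, the lens is converging.

f = 204 cm (converging)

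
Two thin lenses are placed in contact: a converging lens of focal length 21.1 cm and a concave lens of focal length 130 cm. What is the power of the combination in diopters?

P = +3.97 D

P₁ = 1/f₁ = 1/(0.211 m) = +4.739 D; P₂ = 1/f₂ = 1/(-1.30 m) = -0.7692 D.
For thin lenses in contact, P = P₁ + P₂ = (+4.739) + (-0.7692) = +3.97 D.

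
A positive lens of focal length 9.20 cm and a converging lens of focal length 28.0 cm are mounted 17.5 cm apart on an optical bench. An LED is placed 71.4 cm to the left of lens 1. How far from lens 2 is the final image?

Lens 1: 1/d_i1 = 1/f₁ − 1/d_o1 = 1/(9.20) − 1/(71.4) = 0.09469, so d_i1 = 10.56 cm.
The intermediate image is 10.56 cm to the right of lens 1, which is 17.5 − (10.56) = 6.940 cm to the left of lens 2, so d_o2 = +6.940 cm.
Lens 2: 1/d_i2 = 1/f₂ − 1/d_o2 = 1/(28.0) − 1/(6.940) = -0.1084, so d_i2 = -9.23 cm.
The final image is virtual, 9.23 cm to the left of lens 2 (overall magnification ≈ -0.20).

9.23 cm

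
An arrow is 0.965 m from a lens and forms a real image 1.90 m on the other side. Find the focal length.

f = 0.640 m (converging)

Real image ⇒ d_i = +1.90 m.
1/f = 1/d_o + 1/d_i = 1/(0.965) + 1/(1.90) = 1.563, so f = 0.640 m.
Since f is positive, the lens is converging.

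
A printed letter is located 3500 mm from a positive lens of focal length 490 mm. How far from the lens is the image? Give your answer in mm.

Thin-lens equation: 1/d_i = 1/f − 1/d_o = 1/(490.0) − 1/(3500) = 0.002041 − 0.0002857 = 0.001755, so d_i = 570 mm.
The image is real, inverted and reduced, on the far side of the lens.

570 mm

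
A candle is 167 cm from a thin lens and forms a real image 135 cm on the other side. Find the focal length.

Real image ⇒ d_i = +135 cm.
1/f = 1/d_o + 1/d_i = 1/(167) + 1/(135) = 0.01340, so f = 74.7 cm.
Since f is positive, the thin lens is converging.

f = 74.7 cm (converging)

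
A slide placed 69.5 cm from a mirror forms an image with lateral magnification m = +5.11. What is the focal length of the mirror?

m = −d_i/d_o ⇒ d_i = −m·d_o = −(+5.11)·(69.5) = -355.1 cm.
1/f = 1/d_o + 1/d_i = 1/(69.5) + 1/(-355.1) = 0.01157, so f = 86.4 cm.
Since f is positive, the mirror is concave.

f = 86.4 cm (concave)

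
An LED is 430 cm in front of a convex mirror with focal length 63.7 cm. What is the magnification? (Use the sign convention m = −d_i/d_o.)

m = +0.129

For a convex mirror, f = -63.7 cm.
1/d_i = 1/f − 1/d_o = 1/(-63.70) − 1/(430) = -0.01802, so d_i = -55.48 cm.
m = −d_i/d_o = −(-55.48)/(430) = +0.129.
The image is virtual, upright and reduced, behind the mirror.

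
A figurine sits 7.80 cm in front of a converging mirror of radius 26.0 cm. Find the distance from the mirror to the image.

19.5 cm

f = R/2 = 26.0/2 = 13.00 cm.
Mirror equation: 1/q = 1/f − 1/p = 1/(13.00) − 1/(7.80) = 0.07692 − 0.1282 = -0.05128, so q = -19.5 cm.
The image is virtual, upright and enlarged, behind the mirror.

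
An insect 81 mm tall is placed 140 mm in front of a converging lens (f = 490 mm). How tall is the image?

113 mm

1/d_i = 1/f − 1/d_o = 1/(490.0) − 1/(140) = -0.005102, so d_i = -196.0 mm.
m = −d_i/d_o = +1.400.
|h_i| = |m|·h_o = 1.400 × 81 = 113 mm. The image is virtual, upright and enlarged, on the same side as the object.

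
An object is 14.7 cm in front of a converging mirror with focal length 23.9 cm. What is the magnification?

1/d_i = 1/f − 1/d_o = 1/(23.90) − 1/(14.7) = -0.02619, so d_i = -38.19 cm.
m = −d_i/d_o = −(-38.19)/(14.7) = +2.60.
The image is virtual, upright and enlarged, behind the mirror.

m = +2.60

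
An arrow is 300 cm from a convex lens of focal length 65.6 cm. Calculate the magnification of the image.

m = -0.280

1/d_i = 1/f − 1/d_o = 1/(65.60) − 1/(300) = 0.01191, so d_i = 83.96 cm.
m = −d_i/d_o = −(83.96)/(300) = -0.280.
The image is real, inverted and reduced, on the far side of the lens.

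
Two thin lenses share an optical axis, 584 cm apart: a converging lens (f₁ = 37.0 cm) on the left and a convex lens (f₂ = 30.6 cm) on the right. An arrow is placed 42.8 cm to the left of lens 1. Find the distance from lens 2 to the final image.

33.9 cm

Lens 1: 1/d_i1 = 1/f₁ − 1/d_o1 = 1/(37.0) − 1/(42.8) = 0.003663, so d_i1 = 273.0 cm.
The intermediate image is 273.0 cm to the right of lens 1, which is 584 − (273.0) = 311.0 cm to the left of lens 2, so d_o2 = +311.0 cm.
Lens 2: 1/d_i2 = 1/f₂ − 1/d_o2 = 1/(30.6) − 1/(311.0) = 0.02946, so d_i2 = 33.9 cm.
The final image is real, 33.9 cm to the right of lens 2 (overall magnification ≈ 0.70).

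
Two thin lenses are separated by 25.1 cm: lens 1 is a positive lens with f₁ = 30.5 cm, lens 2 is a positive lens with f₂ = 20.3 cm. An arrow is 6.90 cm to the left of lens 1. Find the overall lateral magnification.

m = -1.91

Lens 1: 1/d_i1 = 1/(30.5) − 1/(6.90) = -0.1121, so d_i1 = -8.917 cm; m₁ = −d_i1/d_o1 = +1.292.
d_o2 = 25.1 − (-8.917) = 34.02 cm.
Lens 2: 1/d_i2 = 1/(20.3) − 1/(34.02) = 0.01987, so d_i2 = 50.34 cm; m₂ = −d_i2/d_o2 = -1.480.
m = m₁·m₂ = (+1.292)(-1.480) = -1.91.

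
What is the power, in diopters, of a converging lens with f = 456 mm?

P = +2.19 D

f = 45.6 cm = 0.456 m.
P = 1/f = 1/(0.456 m) = +2.19 D.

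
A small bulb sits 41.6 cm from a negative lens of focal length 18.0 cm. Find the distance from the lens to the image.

12.6 cm

For a negative lens, f = -18.0 cm.
Lens equation: 1/q = 1/f − 1/p = 1/(-18.00) − 1/(41.6) = -0.05556 − 0.02404 = -0.07959, so q = -12.6 cm.
The image is virtual, upright and reduced, on the same side as the object.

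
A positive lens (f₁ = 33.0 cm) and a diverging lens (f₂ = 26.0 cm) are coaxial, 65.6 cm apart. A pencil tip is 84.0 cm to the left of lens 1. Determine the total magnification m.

Lens 1: 1/d_i1 = 1/(33.0) − 1/(84.0) = 0.01840, so d_i1 = 54.35 cm; m₁ = −d_i1/d_o1 = -0.6470.
d_o2 = 65.6 − (54.35) = 11.25 cm.
f₂ = −26.0 cm (diverging).
Lens 2: 1/d_i2 = 1/(-26.0) − 1/(11.25) = -0.1274, so d_i2 = -7.852 cm; m₂ = −d_i2/d_o2 = +0.6980.
m = m₁·m₂ = (-0.6470)(+0.6980) = -0.452.

m = -0.452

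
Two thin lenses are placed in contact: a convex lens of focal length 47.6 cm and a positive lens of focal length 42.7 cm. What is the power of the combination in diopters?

P₁ = 1/f₁ = 1/(0.476 m) = +2.101 D; P₂ = 1/f₂ = 1/(0.427 m) = +2.342 D.
For thin lenses in contact, P = P₁ + P₂ = (+2.101) + (+2.342) = +4.44 D.

P = +4.44 D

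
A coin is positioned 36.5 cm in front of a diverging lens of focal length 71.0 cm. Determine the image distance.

24.1 cm

For a diverging lens, f = -71.0 cm.
Lens equation: 1/q = 1/f − 1/p = 1/(-71.00) − 1/(36.5) = -0.01408 − 0.02740 = -0.04148, so q = -24.1 cm.
The image is virtual, upright and reduced, on the same side as the object.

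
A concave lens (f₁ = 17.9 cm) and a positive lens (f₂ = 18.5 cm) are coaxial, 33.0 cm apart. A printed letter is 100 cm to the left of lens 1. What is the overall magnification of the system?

m = -0.0946

f₁ = −17.9 cm (diverging).
Lens 1: 1/d_i1 = 1/(-17.9) − 1/(100) = -0.06587, so d_i1 = -15.18 cm; m₁ = −d_i1/d_o1 = +0.1518.
d_o2 = 33.0 − (-15.18) = 48.18 cm.
Lens 2: 1/d_i2 = 1/(18.5) − 1/(48.18) = 0.03330, so d_i2 = 30.03 cm; m₂ = −d_i2/d_o2 = -0.6233.
m = m₁·m₂ = (+0.1518)(-0.6233) = -0.0946.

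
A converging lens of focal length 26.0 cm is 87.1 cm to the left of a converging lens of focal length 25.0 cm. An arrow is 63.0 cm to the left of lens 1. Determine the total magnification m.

Lens 1: 1/d_i1 = 1/(26.0) − 1/(63.0) = 0.02259, so d_i1 = 44.27 cm; m₁ = −d_i1/d_o1 = -0.7027.
d_o2 = 87.1 − (44.27) = 42.83 cm.
Lens 2: 1/d_i2 = 1/(25.0) − 1/(42.83) = 0.01665, so d_i2 = 60.05 cm; m₂ = −d_i2/d_o2 = -1.402.
m = m₁·m₂ = (-0.7027)(-1.402) = +0.985.

m = +0.985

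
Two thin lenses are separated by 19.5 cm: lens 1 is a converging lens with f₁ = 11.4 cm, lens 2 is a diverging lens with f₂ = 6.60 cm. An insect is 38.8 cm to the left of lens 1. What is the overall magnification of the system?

Lens 1: 1/d_i1 = 1/(11.4) − 1/(38.8) = 0.06195, so d_i1 = 16.14 cm; m₁ = −d_i1/d_o1 = -0.4160.
d_o2 = 19.5 − (16.14) = 3.360 cm.
f₂ = −6.60 cm (diverging).
Lens 2: 1/d_i2 = 1/(-6.60) − 1/(3.360) = -0.4491, so d_i2 = -2.227 cm; m₂ = −d_i2/d_o2 = +0.6627.
m = m₁·m₂ = (-0.4160)(+0.6627) = -0.276.

m = -0.276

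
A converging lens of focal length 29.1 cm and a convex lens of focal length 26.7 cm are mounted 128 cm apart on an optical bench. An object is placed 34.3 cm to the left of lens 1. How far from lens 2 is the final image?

18.8 cm

Lens 1: 1/d_i1 = 1/f₁ − 1/d_o1 = 1/(29.1) − 1/(34.3) = 0.005210, so d_i1 = 191.9 cm.
The intermediate image is 191.9 cm to the right of lens 1, which lies 63.90 cm to the right of lens 2 — a virtual object — so d_o2 = −63.90 cm.
Lens 2: 1/d_i2 = 1/f₂ − 1/d_o2 = 1/(26.7) − 1/(-63.90) = 0.05310, so d_i2 = 18.8 cm.
The final image is real, 18.8 cm to the right of lens 2 (overall magnification ≈ -1.6).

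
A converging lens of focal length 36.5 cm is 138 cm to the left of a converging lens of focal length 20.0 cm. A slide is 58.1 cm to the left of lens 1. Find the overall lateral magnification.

Lens 1: 1/d_i1 = 1/(36.5) − 1/(58.1) = 0.01019, so d_i1 = 98.18 cm; m₁ = −d_i1/d_o1 = -1.690.
d_o2 = 138 − (98.18) = 39.82 cm.
Lens 2: 1/d_i2 = 1/(20.0) − 1/(39.82) = 0.02489, so d_i2 = 40.18 cm; m₂ = −d_i2/d_o2 = -1.009.
m = m₁·m₂ = (-1.690)(-1.009) = +1.71.

m = +1.71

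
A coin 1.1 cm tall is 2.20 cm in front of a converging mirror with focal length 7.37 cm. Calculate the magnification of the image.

1/d_i = 1/f − 1/d_o = 1/(7.370) − 1/(2.20) = -0.3189, so d_i = -3.136 cm.
m = −d_i/d_o = −(-3.136)/(2.20) = +1.43.
The image is virtual, upright and enlarged, behind the mirror.

m = +1.43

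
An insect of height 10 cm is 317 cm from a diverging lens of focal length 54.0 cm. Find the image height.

For a diverging lens, f = -54.0 cm.
1/d_i = 1/f − 1/d_o = 1/(-54.00) − 1/(317) = -0.02167, so d_i = -46.14 cm.
m = −d_i/d_o = +0.1456.
|h_i| = |m|·h_o = 0.1456 × 10 = 1.46 cm. The image is virtual, upright and reduced, on the same side as the object.

1.46 cm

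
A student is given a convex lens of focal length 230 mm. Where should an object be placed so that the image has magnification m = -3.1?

m = −d_i/d_o ⇒ d_i = −m·d_o.
1/f = 1/d_o + 1/d_i = 1/d_o − 1/(m·d_o) = (1 − 1/m)/d_o, so d_o = f(1 − 1/m) = (230.0)(1 − 1/(-3.1)) = 304 mm.

304 mm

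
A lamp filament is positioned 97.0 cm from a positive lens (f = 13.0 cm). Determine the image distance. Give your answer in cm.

15.0 cm

Lens equation: 1/q = 1/f − 1/p = 1/(13.00) − 1/(97.0) = 0.07692 − 0.01031 = 0.06661, so q = 15.0 cm.
The image is real, inverted and reduced, on the far side of the lens.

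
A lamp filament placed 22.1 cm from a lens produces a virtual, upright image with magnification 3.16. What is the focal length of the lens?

m = −d_i/d_o ⇒ d_i = −m·d_o = −(+3.16)·(22.1) = -69.84 cm.
1/f = 1/d_o + 1/d_i = 1/(22.1) + 1/(-69.84) = 0.03093, so f = 32.3 cm.
Since f is positive, the lens is converging.

f = 32.3 cm (converging)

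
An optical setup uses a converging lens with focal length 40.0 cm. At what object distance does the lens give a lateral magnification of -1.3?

m = −d_i/d_o ⇒ d_i = −m·d_o.
1/f = 1/d_o + 1/d_i = 1/d_o − 1/(m·d_o) = (1 − 1/m)/d_o, so d_o = f(1 − 1/m) = (40.00)(1 − 1/(-1.3)) = 70.8 cm.

70.8 cm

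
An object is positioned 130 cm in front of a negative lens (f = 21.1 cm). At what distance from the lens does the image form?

For a negative lens, f = -21.1 cm.
Thin-lens equation: 1/s_i = 1/f − 1/s_o = 1/(-21.10) − 1/(130) = -0.04739 − 0.007692 = -0.05509, so s_i = -18.2 cm.
The image is virtual, upright and reduced, on the same side as the object.

18.2 cm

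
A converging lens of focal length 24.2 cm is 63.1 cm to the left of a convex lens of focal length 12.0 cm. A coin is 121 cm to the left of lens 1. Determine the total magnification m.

m = +0.144

Lens 1: 1/d_i1 = 1/(24.2) − 1/(121) = 0.03306, so d_i1 = 30.25 cm; m₁ = −d_i1/d_o1 = -0.2500.
d_o2 = 63.1 − (30.25) = 32.85 cm.
Lens 2: 1/d_i2 = 1/(12.0) − 1/(32.85) = 0.05289, so d_i2 = 18.91 cm; m₂ = −d_i2/d_o2 = -0.5755.
m = m₁·m₂ = (-0.2500)(-0.5755) = +0.144.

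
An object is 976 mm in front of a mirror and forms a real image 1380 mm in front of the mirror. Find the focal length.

Real image ⇒ d_i = +1380 mm.
1/f = 1/d_o + 1/d_i = 1/(976) + 1/(1380) = 0.001749, so f = 572 mm.
Since f is positive, the mirror is concave.

f = 572 mm (concave)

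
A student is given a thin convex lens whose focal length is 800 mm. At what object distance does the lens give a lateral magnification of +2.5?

480 mm

m = −d_i/d_o ⇒ d_i = −m·d_o.
1/f = 1/d_o + 1/d_i = 1/d_o − 1/(m·d_o) = (1 − 1/m)/d_o, so d_o = f(1 − 1/m) = (800.0)(1 − 1/(+2.5)) = 480 mm.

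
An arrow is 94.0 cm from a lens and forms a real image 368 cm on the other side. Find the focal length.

Real image ⇒ d_i = +368 cm.
1/f = 1/d_o + 1/d_i = 1/(94.0) + 1/(368) = 0.01336, so f = 74.9 cm.
Since f is positive, the lens is converging.

f = 74.9 cm (converging)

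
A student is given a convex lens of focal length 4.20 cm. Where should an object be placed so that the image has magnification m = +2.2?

m = −d_i/d_o ⇒ d_i = −m·d_o.
1/f = 1/d_o + 1/d_i = 1/d_o − 1/(m·d_o) = (1 − 1/m)/d_o, so d_o = f(1 − 1/m) = (4.200)(1 − 1/(+2.2)) = 2.29 cm.

2.29 cm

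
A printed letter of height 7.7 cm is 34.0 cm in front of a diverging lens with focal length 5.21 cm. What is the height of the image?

For a diverging lens, f = -5.21 cm.
1/d_i = 1/f − 1/d_o = 1/(-5.210) − 1/(34.0) = -0.2214, so d_i = -4.518 cm.
m = −d_i/d_o = +0.1329.
|h_i| = |m|·h_o = 0.1329 × 7.7 = 1.02 cm. The image is virtual, upright and reduced, on the same side as the object.

1.02 cm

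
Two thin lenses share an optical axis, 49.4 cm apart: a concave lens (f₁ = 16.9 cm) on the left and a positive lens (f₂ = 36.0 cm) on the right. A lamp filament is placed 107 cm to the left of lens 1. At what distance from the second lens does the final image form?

82.3 cm

Lens 1 is diverging, so f₁ = −16.9 cm.
Lens 1: 1/d_i1 = 1/f₁ − 1/d_o1 = 1/(-16.9) − 1/(107) = -0.06852, so d_i1 = -14.59 cm.
The intermediate image is 14.59 cm to the left of lens 1 (virtual), which is 49.4 − (-14.59) = 63.99 cm to the left of lens 2, so d_o2 = +63.99 cm.
Lens 2: 1/d_i2 = 1/f₂ − 1/d_o2 = 1/(36.0) − 1/(63.99) = 0.01215, so d_i2 = 82.3 cm.
The final image is real, 82.3 cm to the right of lens 2 (overall magnification ≈ -0.18).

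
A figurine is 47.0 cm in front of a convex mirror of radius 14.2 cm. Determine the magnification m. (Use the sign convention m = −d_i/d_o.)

m = +0.131

f = R/2 = 14.2/2 = 7.100 cm; for a convex mirror, f = -7.100 cm.
1/d_i = 1/f − 1/d_o = 1/(-7.100) − 1/(47.0) = -0.1621, so d_i = -6.168 cm.
m = −d_i/d_o = −(-6.168)/(47.0) = +0.131.
The image is virtual, upright and reduced, behind the mirror.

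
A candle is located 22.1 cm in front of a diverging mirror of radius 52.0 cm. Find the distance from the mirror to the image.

f = R/2 = 52.0/2 = 26.00 cm; for a diverging mirror, f = -26.00 cm.
Mirror equation: 1/v = 1/f − 1/u = 1/(-26.00) − 1/(22.1) = -0.03846 − 0.04525 = -0.08371, so v = -11.9 cm.
The image is virtual, upright and reduced, behind the mirror.

11.9 cm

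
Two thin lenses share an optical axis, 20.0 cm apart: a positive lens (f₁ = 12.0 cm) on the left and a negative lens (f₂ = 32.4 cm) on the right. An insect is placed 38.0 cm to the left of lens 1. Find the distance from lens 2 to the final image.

Lens 1: 1/d_i1 = 1/f₁ − 1/d_o1 = 1/(12.0) − 1/(38.0) = 0.05702, so d_i1 = 17.54 cm.
The intermediate image is 17.54 cm to the right of lens 1, which is 20.0 − (17.54) = 2.460 cm to the left of lens 2, so d_o2 = +2.460 cm.
Lens 2 is diverging, so f₂ = −32.4 cm.
Lens 2: 1/d_i2 = 1/f₂ − 1/d_o2 = 1/(-32.4) − 1/(2.460) = -0.4374, so d_i2 = -2.29 cm.
The final image is virtual, 2.29 cm to the left of lens 2 (overall magnification ≈ -0.43).

2.29 cm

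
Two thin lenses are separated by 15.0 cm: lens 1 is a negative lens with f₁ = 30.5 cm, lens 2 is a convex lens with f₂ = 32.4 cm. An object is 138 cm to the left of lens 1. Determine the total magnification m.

f₁ = −30.5 cm (diverging).
Lens 1: 1/d_i1 = 1/(-30.5) − 1/(138) = -0.04003, so d_i1 = -24.98 cm; m₁ = −d_i1/d_o1 = +0.1810.
d_o2 = 15.0 − (-24.98) = 39.98 cm.
Lens 2: 1/d_i2 = 1/(32.4) − 1/(39.98) = 0.005852, so d_i2 = 170.9 cm; m₂ = −d_i2/d_o2 = -4.274.
m = m₁·m₂ = (+0.1810)(-4.274) = -0.774.

m = -0.774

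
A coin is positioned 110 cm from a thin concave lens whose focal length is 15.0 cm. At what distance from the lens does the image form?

For a concave lens, f = -15.0 cm.
Lens equation: 1/d_i = 1/f − 1/d_o = 1/(-15.00) − 1/(110) = -0.06667 − 0.009091 = -0.07576, so d_i = -13.2 cm.
The image is virtual, upright and reduced, on the same side as the object.

13.2 cm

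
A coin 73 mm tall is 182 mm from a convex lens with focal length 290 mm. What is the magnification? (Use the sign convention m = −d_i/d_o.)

m = +2.69

1/d_i = 1/f − 1/d_o = 1/(290.0) − 1/(182) = -0.002046, so d_i = -488.7 mm.
m = −d_i/d_o = −(-488.7)/(182) = +2.69.
The image is virtual, upright and enlarged, on the same side as the object.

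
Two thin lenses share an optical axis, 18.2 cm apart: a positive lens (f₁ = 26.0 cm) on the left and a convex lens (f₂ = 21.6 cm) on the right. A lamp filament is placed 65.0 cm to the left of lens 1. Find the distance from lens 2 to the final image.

Lens 1: 1/d_i1 = 1/f₁ − 1/d_o1 = 1/(26.0) − 1/(65.0) = 0.02308, so d_i1 = 43.33 cm.
The intermediate image is 43.33 cm to the right of lens 1, which lies 25.13 cm to the right of lens 2 — a virtual object — so d_o2 = −25.13 cm.
Lens 2: 1/d_i2 = 1/f₂ − 1/d_o2 = 1/(21.6) − 1/(-25.13) = 0.08609, so d_i2 = 11.6 cm.
The final image is real, 11.6 cm to the right of lens 2 (overall magnification ≈ -0.31).

11.6 cm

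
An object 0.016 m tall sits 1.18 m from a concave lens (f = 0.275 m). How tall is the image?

For a concave lens, f = -0.275 m.
1/d_i = 1/f − 1/d_o = 1/(-0.2750) − 1/(1.18) = -4.484, so d_i = -0.2230 m.
m = −d_i/d_o = +0.1890.
|h_i| = |m|·h_o = 0.1890 × 0.016 = 0.00302 m. The image is virtual, upright and reduced, on the same side as the object.

0.00302 m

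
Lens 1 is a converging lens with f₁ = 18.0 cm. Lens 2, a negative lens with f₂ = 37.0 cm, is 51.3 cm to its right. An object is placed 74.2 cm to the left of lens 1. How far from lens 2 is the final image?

15.8 cm

Lens 1: 1/d_i1 = 1/f₁ − 1/d_o1 = 1/(18.0) − 1/(74.2) = 0.04208, so d_i1 = 23.77 cm.
The intermediate image is 23.77 cm to the right of lens 1, which is 51.3 − (23.77) = 27.53 cm to the left of lens 2, so d_o2 = +27.53 cm.
Lens 2 is diverging, so f₂ = −37.0 cm.
Lens 2: 1/d_i2 = 1/f₂ − 1/d_o2 = 1/(-37.0) − 1/(27.53) = -0.06335, so d_i2 = -15.8 cm.
The final image is virtual, 15.8 cm to the left of lens 2 (overall magnification ≈ -0.18).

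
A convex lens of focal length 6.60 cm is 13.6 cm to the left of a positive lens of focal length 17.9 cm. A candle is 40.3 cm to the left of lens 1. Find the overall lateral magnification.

m = -0.288

Lens 1: 1/d_i1 = 1/(6.60) − 1/(40.3) = 0.1267, so d_i1 = 7.893 cm; m₁ = −d_i1/d_o1 = -0.1959.
d_o2 = 13.6 − (7.893) = 5.707 cm.
Lens 2: 1/d_i2 = 1/(17.9) − 1/(5.707) = -0.1194, so d_i2 = -8.378 cm; m₂ = −d_i2/d_o2 = +1.468.
m = m₁·m₂ = (-0.1959)(+1.468) = -0.288.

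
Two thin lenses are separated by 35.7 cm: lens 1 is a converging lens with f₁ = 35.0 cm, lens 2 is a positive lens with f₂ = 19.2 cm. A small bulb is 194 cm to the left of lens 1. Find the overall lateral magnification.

Lens 1: 1/d_i1 = 1/(35.0) − 1/(194) = 0.02342, so d_i1 = 42.70 cm; m₁ = −d_i1/d_o1 = -0.2201.
d_o2 = 35.7 − (42.70) = -7.000 cm (virtual object).
Lens 2: 1/d_i2 = 1/(19.2) − 1/(-7.000) = 0.1949, so d_i2 = 5.130 cm; m₂ = −d_i2/d_o2 = +0.7328.
m = m₁·m₂ = (-0.2201)(+0.7328) = -0.161.

m = -0.161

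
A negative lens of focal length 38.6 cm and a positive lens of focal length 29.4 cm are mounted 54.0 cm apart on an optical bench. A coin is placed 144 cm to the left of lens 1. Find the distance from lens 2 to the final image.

Lens 1 is diverging, so f₁ = −38.6 cm.
Lens 1: 1/d_i1 = 1/f₁ − 1/d_o1 = 1/(-38.6) − 1/(144) = -0.03285, so d_i1 = -30.44 cm.
The intermediate image is 30.44 cm to the left of lens 1 (virtual), which is 54.0 − (-30.44) = 84.44 cm to the left of lens 2, so d_o2 = +84.44 cm.
Lens 2: 1/d_i2 = 1/f₂ − 1/d_o2 = 1/(29.4) − 1/(84.44) = 0.02217, so d_i2 = 45.1 cm.
The final image is real, 45.1 cm to the right of lens 2 (overall magnification ≈ -0.11).

45.1 cm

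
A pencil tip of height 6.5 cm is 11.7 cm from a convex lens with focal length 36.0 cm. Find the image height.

9.63 cm

1/d_i = 1/f − 1/d_o = 1/(36.00) − 1/(11.7) = -0.05769, so d_i = -17.33 cm.
m = −d_i/d_o = +1.481.
|h_i| = |m|·h_o = 1.481 × 6.5 = 9.63 cm. The image is virtual, upright and enlarged, on the same side as the object.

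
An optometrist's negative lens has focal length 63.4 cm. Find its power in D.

For a negative lens, f = −63.4 cm.
f = -63.4 cm = -0.634 m.
P = 1/f = 1/(-0.634 m) = -1.58 D.

P = -1.58 D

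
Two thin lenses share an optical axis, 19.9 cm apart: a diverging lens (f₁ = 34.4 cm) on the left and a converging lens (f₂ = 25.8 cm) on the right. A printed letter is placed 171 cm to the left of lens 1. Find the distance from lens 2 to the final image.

55.1 cm

Lens 1 is diverging, so f₁ = −34.4 cm.
Lens 1: 1/d_i1 = 1/f₁ − 1/d_o1 = 1/(-34.4) − 1/(171) = -0.03492, so d_i1 = -28.64 cm.
The intermediate image is 28.64 cm to the left of lens 1 (virtual), which is 19.9 − (-28.64) = 48.54 cm to the left of lens 2, so d_o2 = +48.54 cm.
Lens 2: 1/d_i2 = 1/f₂ − 1/d_o2 = 1/(25.8) − 1/(48.54) = 0.01816, so d_i2 = 55.1 cm.
The final image is real, 55.1 cm to the right of lens 2 (overall magnification ≈ -0.19).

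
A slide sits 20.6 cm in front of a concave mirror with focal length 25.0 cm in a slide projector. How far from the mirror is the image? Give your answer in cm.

117 cm

Mirror equation: 1/d_i = 1/f − 1/d_o = 1/(25.00) − 1/(20.6) = 0.04000 − 0.04854 = -0.008544, so d_i = -117 cm.
The image is virtual, upright and enlarged, behind the mirror.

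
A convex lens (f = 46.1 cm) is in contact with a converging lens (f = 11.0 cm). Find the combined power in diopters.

P = +11.3 D

P₁ = 1/f₁ = 1/(0.461 m) = +2.169 D; P₂ = 1/f₂ = 1/(0.110 m) = +9.091 D.
For thin lenses in contact, P = P₁ + P₂ = (+2.169) + (+9.091) = +11.3 D.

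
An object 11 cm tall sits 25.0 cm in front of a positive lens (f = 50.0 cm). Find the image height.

1/d_i = 1/f − 1/d_o = 1/(50.00) − 1/(25.0) = -0.02000, so d_i = -50.00 cm.
m = −d_i/d_o = +2.000.
|h_i| = |m|·h_o = 2.000 × 11 = 22.0 cm. The image is virtual, upright and enlarged, on the same side as the object.

22.0 cm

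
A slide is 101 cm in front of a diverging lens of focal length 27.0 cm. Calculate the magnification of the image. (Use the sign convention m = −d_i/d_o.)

m = +0.211

For a diverging lens, f = -27.0 cm.
1/d_i = 1/f − 1/d_o = 1/(-27.00) − 1/(101) = -0.04694, so d_i = -21.30 cm.
m = −d_i/d_o = −(-21.30)/(101) = +0.211.
The image is virtual, upright and reduced, on the same side as the object.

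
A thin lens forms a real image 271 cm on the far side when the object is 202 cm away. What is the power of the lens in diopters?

P = +0.864 D

d_i = +271 cm.
1/f = 1/d_o + 1/d_i = 1/(202) + 1/(271) = 0.008641 cm⁻¹.
f = 115.7 cm = 1.157 m, so P = 1/f = +0.864 D.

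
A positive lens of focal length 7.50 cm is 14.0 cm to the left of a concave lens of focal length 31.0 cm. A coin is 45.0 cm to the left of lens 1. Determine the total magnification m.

m = -0.172

Lens 1: 1/d_i1 = 1/(7.50) − 1/(45.0) = 0.1111, so d_i1 = 9.000 cm; m₁ = −d_i1/d_o1 = -0.2000.
d_o2 = 14.0 − (9.000) = 5.000 cm.
f₂ = −31.0 cm (diverging).
Lens 2: 1/d_i2 = 1/(-31.0) − 1/(5.000) = -0.2323, so d_i2 = -4.306 cm; m₂ = −d_i2/d_o2 = +0.8611.
m = m₁·m₂ = (-0.2000)(+0.8611) = -0.172.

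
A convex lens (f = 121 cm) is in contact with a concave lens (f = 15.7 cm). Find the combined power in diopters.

P₁ = 1/f₁ = 1/(1.21 m) = +0.8264 D; P₂ = 1/f₂ = 1/(-0.157 m) = -6.369 D.
For thin lenses in contact, P = P₁ + P₂ = (+0.8264) + (-6.369) = -5.54 D.

P = -5.54 D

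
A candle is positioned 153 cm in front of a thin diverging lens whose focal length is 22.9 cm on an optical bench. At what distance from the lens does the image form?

For a diverging lens, f = -22.9 cm.
Thin-lens equation: 1/d_i = 1/f − 1/d_o = 1/(-22.90) − 1/(153) = -0.04367 − 0.006536 = -0.05020, so d_i = -19.9 cm.
The image is virtual, upright and reduced, on the same side as the object.

19.9 cm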